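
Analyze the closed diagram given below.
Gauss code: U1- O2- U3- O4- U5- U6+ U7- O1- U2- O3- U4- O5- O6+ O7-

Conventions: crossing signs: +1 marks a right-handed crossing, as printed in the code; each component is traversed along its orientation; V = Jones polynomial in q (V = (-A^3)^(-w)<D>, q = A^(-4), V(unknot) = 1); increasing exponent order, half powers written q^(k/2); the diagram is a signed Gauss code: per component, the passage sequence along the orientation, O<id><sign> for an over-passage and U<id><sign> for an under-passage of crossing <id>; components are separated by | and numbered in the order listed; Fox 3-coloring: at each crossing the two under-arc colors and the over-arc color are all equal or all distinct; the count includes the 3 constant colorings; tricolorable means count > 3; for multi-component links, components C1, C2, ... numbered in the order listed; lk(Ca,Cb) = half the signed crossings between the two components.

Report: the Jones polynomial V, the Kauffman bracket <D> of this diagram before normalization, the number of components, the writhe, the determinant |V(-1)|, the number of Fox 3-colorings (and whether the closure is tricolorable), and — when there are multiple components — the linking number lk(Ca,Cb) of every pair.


Jones polynomial: V(q) = -q^-7 + q^-6 - q^-5 + q^-4 + q^-2
<D> = -A^-7 - A + A^5 - A^9 + A^13; writhe -5
components 1, writhe -5 (7 crossings)
3-colorings: 3 of 3^7, det 5 — not tricolorable
note: V spans 5 powers of q: at least 5 crossings in any diagram


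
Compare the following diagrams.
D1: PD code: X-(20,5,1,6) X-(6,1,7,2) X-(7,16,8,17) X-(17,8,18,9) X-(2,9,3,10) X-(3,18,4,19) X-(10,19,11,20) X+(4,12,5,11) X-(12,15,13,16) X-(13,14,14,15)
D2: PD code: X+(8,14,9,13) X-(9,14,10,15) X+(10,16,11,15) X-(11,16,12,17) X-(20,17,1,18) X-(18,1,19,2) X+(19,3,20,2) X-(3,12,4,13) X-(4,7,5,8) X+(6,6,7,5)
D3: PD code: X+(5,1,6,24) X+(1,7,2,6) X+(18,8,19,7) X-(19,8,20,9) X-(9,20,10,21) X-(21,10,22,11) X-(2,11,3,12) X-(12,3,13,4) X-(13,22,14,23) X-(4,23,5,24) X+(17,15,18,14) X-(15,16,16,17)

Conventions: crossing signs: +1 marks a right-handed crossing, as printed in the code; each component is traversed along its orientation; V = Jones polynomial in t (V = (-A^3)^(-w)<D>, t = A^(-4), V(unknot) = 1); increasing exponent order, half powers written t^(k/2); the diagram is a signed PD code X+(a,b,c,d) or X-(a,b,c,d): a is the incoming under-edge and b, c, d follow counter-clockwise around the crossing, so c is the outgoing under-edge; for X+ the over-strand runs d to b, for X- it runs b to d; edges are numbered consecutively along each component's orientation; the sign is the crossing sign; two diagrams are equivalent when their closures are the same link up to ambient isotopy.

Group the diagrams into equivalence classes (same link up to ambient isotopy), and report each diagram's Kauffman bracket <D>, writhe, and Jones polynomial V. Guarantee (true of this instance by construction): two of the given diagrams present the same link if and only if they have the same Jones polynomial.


equivalence classes: {D1} | {D2} | {D3}
D1 (bracket A^-16 + 2A^-8 - 2A^-4 + 1 - 2A^4 + A^8; 10 crossings at w = -8): V = t^-8 - 2t^-7 + t^-6 - 2t^-5 + 2t^-4 + t^-2
D2 (bracket A^-6; 10 crossings at w = -2): V = 1
V(D3) = -t^-6 + t^-5 - t^-4 + 2t^-3 - t^-2 + t^-1  (w -4, c 12, <D> = A^-8 - A^-4 + 2 - A^4 + A^8 - A^12)
observation: 3 values of V(t) split the 3 diagrams


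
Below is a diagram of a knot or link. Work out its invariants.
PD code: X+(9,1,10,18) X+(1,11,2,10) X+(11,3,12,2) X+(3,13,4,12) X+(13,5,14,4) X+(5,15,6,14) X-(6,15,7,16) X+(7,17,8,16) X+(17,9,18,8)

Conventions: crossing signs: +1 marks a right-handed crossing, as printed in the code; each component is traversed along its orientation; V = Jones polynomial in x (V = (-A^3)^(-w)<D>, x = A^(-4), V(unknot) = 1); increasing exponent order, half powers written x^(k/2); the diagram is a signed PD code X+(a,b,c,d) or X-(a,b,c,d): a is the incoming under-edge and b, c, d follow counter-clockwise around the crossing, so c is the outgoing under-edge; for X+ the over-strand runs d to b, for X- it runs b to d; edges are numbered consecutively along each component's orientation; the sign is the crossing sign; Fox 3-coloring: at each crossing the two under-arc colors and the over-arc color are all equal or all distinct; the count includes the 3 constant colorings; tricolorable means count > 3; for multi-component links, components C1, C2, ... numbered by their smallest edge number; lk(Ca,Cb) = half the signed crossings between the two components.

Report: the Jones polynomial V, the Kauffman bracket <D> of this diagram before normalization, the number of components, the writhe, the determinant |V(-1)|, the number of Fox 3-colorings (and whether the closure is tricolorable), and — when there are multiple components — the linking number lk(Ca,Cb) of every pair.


Jones polynomial: V(x) = x^3 + x^5 - x^6 + x^7 - x^8 + x^9 - x^10
<D> = A^-19 - A^-15 + A^-11 - A^-7 + A^-3 - A - A^9; writhe +7
components 1, writhe +7 (9 crossings)
3-colorings: 3 of 3^9, det 7 — not tricolorable
note: w = +7 (over 9 crossings) is diagram-only; (-A^3)^(-7) removes it from V


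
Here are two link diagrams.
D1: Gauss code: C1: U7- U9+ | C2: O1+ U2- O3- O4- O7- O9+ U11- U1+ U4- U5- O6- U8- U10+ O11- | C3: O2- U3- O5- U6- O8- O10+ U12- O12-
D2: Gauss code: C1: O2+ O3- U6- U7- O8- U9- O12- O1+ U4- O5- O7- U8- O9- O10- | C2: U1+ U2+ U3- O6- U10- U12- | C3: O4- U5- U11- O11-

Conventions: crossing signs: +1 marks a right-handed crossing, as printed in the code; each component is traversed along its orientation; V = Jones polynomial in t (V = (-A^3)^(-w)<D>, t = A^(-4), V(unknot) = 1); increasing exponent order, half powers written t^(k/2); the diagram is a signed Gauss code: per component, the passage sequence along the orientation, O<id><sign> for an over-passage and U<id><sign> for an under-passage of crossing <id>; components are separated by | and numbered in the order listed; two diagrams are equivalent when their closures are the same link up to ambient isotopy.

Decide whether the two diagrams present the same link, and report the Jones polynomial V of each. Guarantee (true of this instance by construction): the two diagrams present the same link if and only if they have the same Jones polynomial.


equivalent: no
D1 (bracket A^-14 + A^-10 + A^-6 + A^6; 12 crossings at w = -6): V = t^-6 + t^-3 + t^-2 + t^-1
D2 (bracket A^-16 + 3A^-8 - A^-4 + 3 - 2A^4 + A^8 - A^12; 12 crossings at w = -8): V = -t^-9 + t^-8 - 2t^-7 + 3t^-6 - t^-5 + 3t^-4 + t^-2
key observation: 2 classes among 2 diagrams; unequal V(t) rules out equality


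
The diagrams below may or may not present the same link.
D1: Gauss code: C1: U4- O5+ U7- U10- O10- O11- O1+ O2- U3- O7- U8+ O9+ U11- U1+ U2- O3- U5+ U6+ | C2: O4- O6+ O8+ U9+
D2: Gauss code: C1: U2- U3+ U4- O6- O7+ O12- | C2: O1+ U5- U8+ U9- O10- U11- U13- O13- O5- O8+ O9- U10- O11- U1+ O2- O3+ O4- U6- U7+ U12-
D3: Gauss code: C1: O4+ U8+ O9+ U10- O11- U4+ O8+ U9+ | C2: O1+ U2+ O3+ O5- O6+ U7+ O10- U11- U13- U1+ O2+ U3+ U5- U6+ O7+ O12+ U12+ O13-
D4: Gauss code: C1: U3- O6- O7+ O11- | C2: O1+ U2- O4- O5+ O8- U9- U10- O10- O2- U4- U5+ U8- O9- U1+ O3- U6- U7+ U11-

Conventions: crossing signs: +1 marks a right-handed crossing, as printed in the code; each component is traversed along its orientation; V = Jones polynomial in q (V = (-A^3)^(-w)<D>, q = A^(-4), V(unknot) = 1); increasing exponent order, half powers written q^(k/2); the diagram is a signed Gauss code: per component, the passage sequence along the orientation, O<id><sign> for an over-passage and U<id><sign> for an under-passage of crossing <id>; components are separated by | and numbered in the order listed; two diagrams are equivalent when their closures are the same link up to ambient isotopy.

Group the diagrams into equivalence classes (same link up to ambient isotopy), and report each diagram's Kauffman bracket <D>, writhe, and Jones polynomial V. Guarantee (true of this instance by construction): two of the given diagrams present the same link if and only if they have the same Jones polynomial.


equivalence classes: {D1} | {D2, D4} | {D3}
D1 (bracket A^-9 + 2A^-1 - A^3 + A^7 - A^11; 11 crossings at w = -1): V = q^(-7/2) - q^(-5/2) + q^(-3/2) - 2q^(-1/2) - q^(3/2)
D2 (bracket A^-9 + 2A^-1 - A^3 + A^7 - A^11; 13 crossings at w = -5): V = q^(-13/2) - q^(-11/2) + q^(-9/2) - 2q^(-7/2) - q^(-3/2)
D3 (bracket A^-15 - 2A^-11 + 2A^-7 - 4A^-3 + 3A - 2A^5 + 3A^9 + A^17; 13 crossings at w = +5): V = -q^(-1/2) - 3q^(3/2) + 2q^(5/2) - 3q^(7/2) + 4q^(9/2) - 2q^(11/2) + 2q^(13/2) - q^(15/2)
D4 (bracket A^-9 + 2A^-1 - A^3 + A^7 - A^11; 11 crossings at w = -5): V = q^(-13/2) - q^(-11/2) + q^(-9/2) - 2q^(-7/2) - q^(-3/2)
observation: 3 values of V(q) split the 4 diagrams


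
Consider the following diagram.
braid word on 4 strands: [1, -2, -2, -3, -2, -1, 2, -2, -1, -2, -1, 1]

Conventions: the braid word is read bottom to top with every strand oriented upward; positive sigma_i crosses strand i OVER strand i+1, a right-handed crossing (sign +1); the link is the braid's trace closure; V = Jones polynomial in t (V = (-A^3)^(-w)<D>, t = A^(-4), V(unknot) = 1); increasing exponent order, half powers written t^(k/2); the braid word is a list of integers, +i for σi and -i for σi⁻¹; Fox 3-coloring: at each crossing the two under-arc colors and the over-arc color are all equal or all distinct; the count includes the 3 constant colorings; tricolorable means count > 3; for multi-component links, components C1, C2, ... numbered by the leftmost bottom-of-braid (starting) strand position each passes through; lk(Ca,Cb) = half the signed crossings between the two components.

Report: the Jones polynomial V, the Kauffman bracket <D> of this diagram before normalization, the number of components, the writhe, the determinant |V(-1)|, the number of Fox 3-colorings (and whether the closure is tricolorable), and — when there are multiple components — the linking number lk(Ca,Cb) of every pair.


V(t) = -t^(-15/2) + t^(-13/2) - 2t^(-11/2) + 2t^(-9/2) - 2t^(-7/2) + t^(-5/2) - t^(-3/2)
bracket: -A^-12 + A^-8 - 2A^-4 + 2 - 2A^4 + A^8 - A^12, w = -6
2 components, writhe -6, over 12 crossings
lk(C1,C2) = -3
det 10, colorings 3 of 3^12 — not tricolorable
observation: the 1 component pair carries total linking -3


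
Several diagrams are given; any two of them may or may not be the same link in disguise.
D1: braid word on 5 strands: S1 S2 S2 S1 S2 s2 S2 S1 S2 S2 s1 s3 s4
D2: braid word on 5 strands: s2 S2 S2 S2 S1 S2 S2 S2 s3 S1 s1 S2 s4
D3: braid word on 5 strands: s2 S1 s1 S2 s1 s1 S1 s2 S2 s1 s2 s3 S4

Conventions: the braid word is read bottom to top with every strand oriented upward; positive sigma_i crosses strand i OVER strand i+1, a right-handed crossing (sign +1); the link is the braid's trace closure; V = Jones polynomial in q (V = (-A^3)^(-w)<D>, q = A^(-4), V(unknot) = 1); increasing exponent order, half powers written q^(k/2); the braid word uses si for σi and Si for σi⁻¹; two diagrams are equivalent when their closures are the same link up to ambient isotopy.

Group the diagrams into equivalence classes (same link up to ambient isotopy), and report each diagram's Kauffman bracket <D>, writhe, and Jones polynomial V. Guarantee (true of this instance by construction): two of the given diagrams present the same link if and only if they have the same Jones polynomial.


equivalence classes: {D1, D2} | {D3}
D1 (bracket A^-5 + A^3 - A^7 + A^11 - A^15 + A^19; 13 crossings at w = -5): V = -q^(-17/2) + q^(-15/2) - q^(-13/2) + q^(-11/2) - q^(-9/2) - q^(-5/2)
V(D2) = -q^(-17/2) + q^(-15/2) - q^(-13/2) + q^(-11/2) - q^(-9/2) - q^(-5/2)  (w -5, c 13, <D> = A^-5 + A^3 - A^7 + A^11 - A^15 + A^19)
D3 (bracket A^-1 + A^7; 13 crossings at w = +3): V = -q^(1/2) - q^(5/2)
key observation: 2 values of V(q) split the 3 diagrams


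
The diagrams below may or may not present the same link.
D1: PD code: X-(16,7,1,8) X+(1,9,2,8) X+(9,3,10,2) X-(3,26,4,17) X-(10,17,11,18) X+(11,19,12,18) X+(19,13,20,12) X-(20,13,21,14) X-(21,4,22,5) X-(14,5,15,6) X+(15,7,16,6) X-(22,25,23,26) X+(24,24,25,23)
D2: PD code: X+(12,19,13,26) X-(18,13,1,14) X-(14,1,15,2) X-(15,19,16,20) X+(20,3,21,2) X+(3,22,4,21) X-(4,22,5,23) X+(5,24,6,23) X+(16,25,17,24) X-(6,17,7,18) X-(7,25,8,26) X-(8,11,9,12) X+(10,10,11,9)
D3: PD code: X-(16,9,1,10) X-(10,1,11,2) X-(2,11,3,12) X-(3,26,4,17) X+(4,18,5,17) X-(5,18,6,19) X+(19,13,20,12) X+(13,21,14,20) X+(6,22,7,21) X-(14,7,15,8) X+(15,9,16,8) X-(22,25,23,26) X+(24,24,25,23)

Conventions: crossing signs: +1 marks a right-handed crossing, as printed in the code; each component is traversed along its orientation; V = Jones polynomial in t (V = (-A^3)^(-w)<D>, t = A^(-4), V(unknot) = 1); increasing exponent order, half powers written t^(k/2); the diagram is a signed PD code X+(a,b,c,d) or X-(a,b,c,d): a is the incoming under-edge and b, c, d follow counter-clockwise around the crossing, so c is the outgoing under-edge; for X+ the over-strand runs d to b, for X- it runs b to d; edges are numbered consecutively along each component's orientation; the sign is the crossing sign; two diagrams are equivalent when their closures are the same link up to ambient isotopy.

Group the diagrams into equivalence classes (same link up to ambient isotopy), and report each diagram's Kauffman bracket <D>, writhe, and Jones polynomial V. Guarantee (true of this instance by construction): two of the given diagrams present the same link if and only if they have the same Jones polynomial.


classes: {D1} | {D2, D3}
V(D1) = -t^(-5/2) - t^(-1/2)  [13 crossings, <D> = A^-1 + A^7, w = -1]
D2 (bracket A^-9 + 2A^-1 - A^3 + A^7 - A^11; 13 crossings at w = -1): V = t^(-7/2) - t^(-5/2) + t^(-3/2) - 2t^(-1/2) - t^(3/2)
V(D3) = t^(-7/2) - t^(-5/2) + t^(-3/2) - 2t^(-1/2) - t^(3/2)  (w -1, c 13, <D> = A^-9 + 2A^-1 - A^3 + A^7 - A^11)
insight: 2 values of V(t) split the 3 diagrams


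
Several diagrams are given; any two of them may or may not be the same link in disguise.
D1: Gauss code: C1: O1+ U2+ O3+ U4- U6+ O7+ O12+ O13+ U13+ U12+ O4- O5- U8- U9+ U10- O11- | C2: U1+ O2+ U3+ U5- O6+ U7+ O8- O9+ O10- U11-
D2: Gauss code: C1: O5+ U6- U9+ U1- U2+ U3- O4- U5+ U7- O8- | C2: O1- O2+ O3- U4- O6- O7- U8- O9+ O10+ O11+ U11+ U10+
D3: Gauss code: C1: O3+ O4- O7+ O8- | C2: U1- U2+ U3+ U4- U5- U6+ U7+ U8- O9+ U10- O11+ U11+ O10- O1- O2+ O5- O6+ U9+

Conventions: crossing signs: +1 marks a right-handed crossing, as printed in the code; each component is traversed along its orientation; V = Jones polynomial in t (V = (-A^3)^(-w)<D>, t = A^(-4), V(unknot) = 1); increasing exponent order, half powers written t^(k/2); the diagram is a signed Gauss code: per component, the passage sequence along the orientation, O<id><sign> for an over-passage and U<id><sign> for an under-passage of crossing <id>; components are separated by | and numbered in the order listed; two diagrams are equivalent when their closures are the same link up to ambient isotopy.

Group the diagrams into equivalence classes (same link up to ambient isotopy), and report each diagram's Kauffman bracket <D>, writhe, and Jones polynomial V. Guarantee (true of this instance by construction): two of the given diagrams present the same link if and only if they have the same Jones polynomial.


grouping into links: {D1} | {D2} | {D3}
V(D1) = -t^(1/2) - t^(5/2)  (w +3, c 13, <D> = A^-1 + A^7)
D2 (bracket A^-1 - A^3 + A^7 + A^15; 11 crossings at w = -1): V = -t^(-9/2) - t^(-5/2) + t^(-3/2) - t^(-1/2)
V(D3) = -t^(-1/2) - t^(1/2)  [11 crossings, <D> = A + A^5, w = +1]
why: 3 values of V(t) split the 3 diagrams


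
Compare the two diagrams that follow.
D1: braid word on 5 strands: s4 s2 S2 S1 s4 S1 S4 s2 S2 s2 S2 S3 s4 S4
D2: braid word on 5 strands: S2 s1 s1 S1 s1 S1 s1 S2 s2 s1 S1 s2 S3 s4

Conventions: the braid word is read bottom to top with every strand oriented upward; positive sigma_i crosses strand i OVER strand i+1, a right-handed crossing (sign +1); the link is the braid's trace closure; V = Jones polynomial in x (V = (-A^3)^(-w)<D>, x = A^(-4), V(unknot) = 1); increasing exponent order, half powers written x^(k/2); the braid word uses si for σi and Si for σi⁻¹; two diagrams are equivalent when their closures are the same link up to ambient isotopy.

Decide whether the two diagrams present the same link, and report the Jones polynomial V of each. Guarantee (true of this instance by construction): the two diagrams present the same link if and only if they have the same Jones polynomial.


same link: no
V(D1) = x^-3 + x^-2 + x^-1 + 1  [14 crossings, <D> = A^-6 + A^-2 + A^2 + A^6, w = -2]
V(D2) = 1 + x + x^2 + x^3  [14 crossings, <D> = A^-6 + A^-2 + A^2 + A^6, w = +2]
insight: V(x) takes 2 values over 2 diagrams, fixing the grouping


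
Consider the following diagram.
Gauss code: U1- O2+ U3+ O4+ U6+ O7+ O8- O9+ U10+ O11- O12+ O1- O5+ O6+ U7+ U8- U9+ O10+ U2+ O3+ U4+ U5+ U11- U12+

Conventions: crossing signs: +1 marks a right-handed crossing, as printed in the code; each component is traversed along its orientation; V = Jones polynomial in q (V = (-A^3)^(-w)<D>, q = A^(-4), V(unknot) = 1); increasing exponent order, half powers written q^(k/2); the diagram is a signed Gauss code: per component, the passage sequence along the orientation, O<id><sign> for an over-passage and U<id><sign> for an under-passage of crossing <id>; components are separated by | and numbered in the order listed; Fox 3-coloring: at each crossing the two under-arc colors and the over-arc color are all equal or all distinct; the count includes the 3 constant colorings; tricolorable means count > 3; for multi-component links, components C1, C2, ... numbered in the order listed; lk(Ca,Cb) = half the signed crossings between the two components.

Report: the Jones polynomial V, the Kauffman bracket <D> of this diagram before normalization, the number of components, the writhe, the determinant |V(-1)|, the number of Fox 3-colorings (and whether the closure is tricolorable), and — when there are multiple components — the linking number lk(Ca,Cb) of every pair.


V(q) = q^2 + 2q^4 - 2q^5 + q^6 - 2q^7 + q^8
bracket: A^-14 - 2A^-10 + A^-6 - 2A^-2 + 2A^2 + A^10, w = +6
1 component, writhe +6, over 12 crossings
det 9, colorings 27 of 3^12 — tricolorable
observation: w = +6 shifts under R1 moves; the (-A^3)^(-6) factor cancels that in V


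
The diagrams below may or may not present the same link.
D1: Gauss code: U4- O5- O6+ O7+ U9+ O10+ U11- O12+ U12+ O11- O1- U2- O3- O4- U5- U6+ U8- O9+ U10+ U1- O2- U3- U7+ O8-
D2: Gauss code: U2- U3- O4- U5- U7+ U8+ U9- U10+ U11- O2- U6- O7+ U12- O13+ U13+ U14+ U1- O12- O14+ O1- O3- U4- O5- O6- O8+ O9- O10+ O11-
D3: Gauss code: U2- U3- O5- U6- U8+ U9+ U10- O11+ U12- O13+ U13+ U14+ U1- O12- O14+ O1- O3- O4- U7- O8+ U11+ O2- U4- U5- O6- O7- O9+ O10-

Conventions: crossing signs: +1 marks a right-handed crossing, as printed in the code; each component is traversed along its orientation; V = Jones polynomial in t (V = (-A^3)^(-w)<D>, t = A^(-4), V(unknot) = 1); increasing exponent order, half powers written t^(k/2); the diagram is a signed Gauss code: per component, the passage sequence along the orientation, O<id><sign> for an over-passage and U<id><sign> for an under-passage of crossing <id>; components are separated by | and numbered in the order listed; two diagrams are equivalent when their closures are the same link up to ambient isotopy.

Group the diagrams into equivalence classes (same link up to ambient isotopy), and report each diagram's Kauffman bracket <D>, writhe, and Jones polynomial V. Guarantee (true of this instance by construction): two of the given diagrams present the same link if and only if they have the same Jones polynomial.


equivalence classes: {D1} | {D2, D3}
D1 (bracket A^-6; 12 crossings at w = -2): V = 1
V(D2) = -t^-6 + t^-5 - t^-4 + 2t^-3 - t^-2 + t^-1  [14 crossings, <D> = A^-8 - A^-4 + 2 - A^4 + A^8 - A^12, w = -4]
V(D3) = -t^-6 + t^-5 - t^-4 + 2t^-3 - t^-2 + t^-1  (w -4, c 14, <D> = A^-8 - A^-4 + 2 - A^4 + A^8 - A^12)
observation: 2 classes among 3 diagrams; unequal V(t) rules out equality


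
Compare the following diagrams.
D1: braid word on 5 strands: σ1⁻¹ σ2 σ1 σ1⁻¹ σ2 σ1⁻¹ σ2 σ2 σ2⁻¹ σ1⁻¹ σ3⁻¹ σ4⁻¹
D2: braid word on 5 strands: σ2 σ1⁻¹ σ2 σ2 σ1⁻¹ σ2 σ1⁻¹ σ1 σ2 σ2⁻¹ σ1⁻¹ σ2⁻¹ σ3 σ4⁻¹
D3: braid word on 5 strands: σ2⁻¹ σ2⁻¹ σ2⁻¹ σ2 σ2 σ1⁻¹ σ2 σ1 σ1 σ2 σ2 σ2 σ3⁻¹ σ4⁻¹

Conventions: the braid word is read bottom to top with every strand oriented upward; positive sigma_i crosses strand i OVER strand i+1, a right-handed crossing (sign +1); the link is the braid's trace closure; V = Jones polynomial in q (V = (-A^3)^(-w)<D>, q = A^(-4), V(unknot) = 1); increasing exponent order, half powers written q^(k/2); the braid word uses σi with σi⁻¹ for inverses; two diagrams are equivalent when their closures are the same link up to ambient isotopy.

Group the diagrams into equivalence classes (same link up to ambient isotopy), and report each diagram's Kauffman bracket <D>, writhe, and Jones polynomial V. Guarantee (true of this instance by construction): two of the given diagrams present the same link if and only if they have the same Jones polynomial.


equivalence classes: {D1, D2} | {D3}
D1 (bracket -A^-18 + 2A^-14 - 2A^-10 + 3A^-6 - 2A^-2 + 2A^2 - A^6; 12 crossings at w = -2): V = -q^-3 + 2q^-2 - 2q^-1 + 3 - 2q + 2q^2 - q^3
D2 (bracket -A^-12 + 2A^-8 - 2A^-4 + 3 - 2A^4 + 2A^8 - A^12; 14 crossings at w = 0): V = -q^-3 + 2q^-2 - 2q^-1 + 3 - 2q + 2q^2 - q^3
V(D3) = q - q^2 + 2q^3 - q^4 + q^5 - q^6  (w +2, c 14, <D> = -A^-18 + A^-14 - A^-10 + 2A^-6 - A^-2 + A^2)
observation: 2 values of V(q) split the 3 diagrams


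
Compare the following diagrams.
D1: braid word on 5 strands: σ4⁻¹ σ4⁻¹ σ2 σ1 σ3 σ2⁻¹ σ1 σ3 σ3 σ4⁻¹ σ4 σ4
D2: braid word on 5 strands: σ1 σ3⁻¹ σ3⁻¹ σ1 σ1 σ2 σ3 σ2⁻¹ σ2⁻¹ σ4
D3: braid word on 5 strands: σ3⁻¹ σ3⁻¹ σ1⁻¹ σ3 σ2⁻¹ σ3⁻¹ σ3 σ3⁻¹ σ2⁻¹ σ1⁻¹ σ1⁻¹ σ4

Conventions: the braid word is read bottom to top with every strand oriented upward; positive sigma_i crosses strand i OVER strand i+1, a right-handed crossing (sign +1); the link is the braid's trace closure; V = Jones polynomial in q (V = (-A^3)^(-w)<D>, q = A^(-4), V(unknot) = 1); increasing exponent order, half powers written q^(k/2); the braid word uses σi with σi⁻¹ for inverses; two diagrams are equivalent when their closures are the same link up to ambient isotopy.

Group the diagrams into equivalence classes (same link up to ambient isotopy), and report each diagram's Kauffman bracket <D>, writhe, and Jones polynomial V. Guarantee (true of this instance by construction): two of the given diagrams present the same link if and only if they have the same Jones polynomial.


classes: {D1} | {D2} | {D3}
V(D1) = q - q^2 + 2q^3 - q^4 + q^5 - q^6  [12 crossings, <D> = -A^-12 + A^-8 - A^-4 + 2 - A^4 + A^8, w = +4]
V(D2) = -q^-3 + q^-2 - q^-1 + 3 - q + q^2 - q^3  (w +2, c 10, <D> = -A^-6 + A^-2 - A^2 + 3A^6 - A^10 + A^14 - A^18)
V(D3) = q^-8 - 2q^-7 + q^-6 - 2q^-5 + 2q^-4 + q^-2  (w -6, c 12, <D> = A^-10 + 2A^-2 - 2A^2 + A^6 - 2A^10 + A^14)
insight: 3 values of V(q) split the 3 diagrams


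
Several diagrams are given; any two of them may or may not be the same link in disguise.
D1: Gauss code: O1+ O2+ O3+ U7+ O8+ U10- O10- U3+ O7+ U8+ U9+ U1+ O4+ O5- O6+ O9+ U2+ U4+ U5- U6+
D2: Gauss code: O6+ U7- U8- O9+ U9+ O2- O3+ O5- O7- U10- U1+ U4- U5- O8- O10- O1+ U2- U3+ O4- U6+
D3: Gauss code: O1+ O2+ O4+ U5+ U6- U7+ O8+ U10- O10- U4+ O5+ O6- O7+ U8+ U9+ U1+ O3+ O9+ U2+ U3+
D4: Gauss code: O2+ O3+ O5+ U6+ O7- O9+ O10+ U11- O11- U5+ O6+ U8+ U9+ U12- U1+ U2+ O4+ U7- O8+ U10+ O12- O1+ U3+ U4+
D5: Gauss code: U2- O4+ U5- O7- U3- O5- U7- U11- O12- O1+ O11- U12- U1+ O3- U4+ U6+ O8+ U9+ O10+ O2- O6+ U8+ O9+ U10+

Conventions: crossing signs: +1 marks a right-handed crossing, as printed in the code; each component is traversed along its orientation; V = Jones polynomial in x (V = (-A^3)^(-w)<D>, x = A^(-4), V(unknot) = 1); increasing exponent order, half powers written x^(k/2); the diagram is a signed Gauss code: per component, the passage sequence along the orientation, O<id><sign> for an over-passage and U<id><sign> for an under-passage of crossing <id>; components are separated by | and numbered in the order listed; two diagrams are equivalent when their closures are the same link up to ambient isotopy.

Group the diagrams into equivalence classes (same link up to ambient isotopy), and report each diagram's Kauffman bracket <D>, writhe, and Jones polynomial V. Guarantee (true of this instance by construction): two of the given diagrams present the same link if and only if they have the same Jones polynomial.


grouping into links: {D1, D3, D4} | {D2} | {D5}
V(D1) = x^2 + 2x^4 - 2x^5 + x^6 - 2x^7 + x^8  (w +6, c 10, <D> = A^-14 - 2A^-10 + A^-6 - 2A^-2 + 2A^2 + A^10)
D2 (bracket A^-2 + A^6 - A^10; 10 crossings at w = -2): V = -x^-4 + x^-3 + x^-1
D3 (bracket A^-14 - 2A^-10 + A^-6 - 2A^-2 + 2A^2 + A^10; 10 crossings at w = +6): V = x^2 + 2x^4 - 2x^5 + x^6 - 2x^7 + x^8
V(D4) = x^2 + 2x^4 - 2x^5 + x^6 - 2x^7 + x^8  (w +6, c 12, <D> = A^-14 - 2A^-10 + A^-6 - 2A^-2 + 2A^2 + A^10)
D5 (bracket -A^-12 + A^-8 - A^-4 + 3 - A^4 + A^8 - A^12; 12 crossings at w = 0): V = -x^-3 + x^-2 - x^-1 + 3 - x + x^2 - x^3
why: V(x) takes 3 values over 5 diagrams, fixing the grouping


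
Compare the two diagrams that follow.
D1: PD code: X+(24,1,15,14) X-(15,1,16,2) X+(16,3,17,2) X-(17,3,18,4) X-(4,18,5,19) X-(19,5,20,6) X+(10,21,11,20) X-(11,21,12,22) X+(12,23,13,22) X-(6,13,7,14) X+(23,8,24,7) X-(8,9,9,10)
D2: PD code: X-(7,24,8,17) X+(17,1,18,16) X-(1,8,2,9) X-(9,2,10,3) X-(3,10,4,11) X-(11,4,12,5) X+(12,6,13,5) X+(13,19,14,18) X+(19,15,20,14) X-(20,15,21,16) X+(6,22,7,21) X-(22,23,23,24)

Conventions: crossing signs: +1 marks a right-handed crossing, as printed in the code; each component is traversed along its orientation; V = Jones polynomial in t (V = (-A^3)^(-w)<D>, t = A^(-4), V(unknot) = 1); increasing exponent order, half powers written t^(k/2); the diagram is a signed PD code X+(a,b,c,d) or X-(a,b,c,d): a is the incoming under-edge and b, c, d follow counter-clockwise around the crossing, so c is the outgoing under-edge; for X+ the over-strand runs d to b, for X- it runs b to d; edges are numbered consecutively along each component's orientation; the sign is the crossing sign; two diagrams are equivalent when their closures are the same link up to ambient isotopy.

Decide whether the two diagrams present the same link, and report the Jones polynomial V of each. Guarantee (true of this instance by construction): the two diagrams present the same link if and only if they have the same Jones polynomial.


same link: no
V(D1) = t^(-7/2) - 2t^(-5/2) + t^(-3/2) - 2t^(-1/2) + t^(1/2) - t^(3/2)  [12 crossings, <D> = -A^-12 + A^-8 - 2A^-4 + 1 - 2A^4 + A^8, w = -2]
V(D2) = t^(-7/2) - t^(-5/2) + t^(-3/2) - 2t^(-1/2) - t^(3/2)  [12 crossings, <D> = -A^-12 - 2A^-4 + 1 - A^4 + A^8, w = -2]
insight: V(t) takes 2 values over 2 diagrams, fixing the grouping


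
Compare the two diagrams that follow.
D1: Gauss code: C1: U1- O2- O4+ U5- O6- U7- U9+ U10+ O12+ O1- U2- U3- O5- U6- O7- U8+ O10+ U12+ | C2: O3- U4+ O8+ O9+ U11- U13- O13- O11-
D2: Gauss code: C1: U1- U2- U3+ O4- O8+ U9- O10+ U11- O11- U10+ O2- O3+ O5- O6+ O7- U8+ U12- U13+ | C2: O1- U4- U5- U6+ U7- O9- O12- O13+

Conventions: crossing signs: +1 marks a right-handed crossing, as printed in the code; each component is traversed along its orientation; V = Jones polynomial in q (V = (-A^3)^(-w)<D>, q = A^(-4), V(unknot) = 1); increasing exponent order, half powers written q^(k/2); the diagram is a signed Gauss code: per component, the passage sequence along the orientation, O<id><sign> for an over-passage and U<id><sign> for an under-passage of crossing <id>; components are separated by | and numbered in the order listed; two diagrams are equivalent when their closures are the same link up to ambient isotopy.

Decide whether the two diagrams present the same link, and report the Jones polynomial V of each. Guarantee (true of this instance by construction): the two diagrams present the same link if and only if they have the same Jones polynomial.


same link: no
V(D1) = q^(-7/2) - q^(-5/2) + q^(-3/2) - 2q^(-1/2) - q^(3/2)  [13 crossings, <D> = A^-15 + 2A^-7 - A^-3 + A - A^5, w = -3]
V(D2) = -q^(-9/2) - q^(-5/2) + q^(-3/2) - q^(-1/2)  (w -3, c 13, <D> = A^-7 - A^-3 + A + A^9)
note: V(q) takes 2 values over 2 diagrams, fixing the grouping


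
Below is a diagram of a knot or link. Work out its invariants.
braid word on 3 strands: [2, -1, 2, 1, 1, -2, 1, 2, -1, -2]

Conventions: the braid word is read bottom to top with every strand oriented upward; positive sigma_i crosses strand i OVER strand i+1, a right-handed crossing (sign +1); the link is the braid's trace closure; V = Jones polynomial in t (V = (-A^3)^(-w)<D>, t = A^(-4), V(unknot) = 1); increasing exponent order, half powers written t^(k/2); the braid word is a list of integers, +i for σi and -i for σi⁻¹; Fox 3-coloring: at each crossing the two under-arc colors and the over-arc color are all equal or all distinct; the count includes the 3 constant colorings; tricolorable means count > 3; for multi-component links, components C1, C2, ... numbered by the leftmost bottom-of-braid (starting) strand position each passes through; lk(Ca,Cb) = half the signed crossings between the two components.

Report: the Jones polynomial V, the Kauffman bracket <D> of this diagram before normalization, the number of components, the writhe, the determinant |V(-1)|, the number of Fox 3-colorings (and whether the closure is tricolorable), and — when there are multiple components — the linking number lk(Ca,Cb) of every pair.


V = -t^-1 + 2 - t + 2t^2 - t^3 + t^4 - t^5
<D> = -A^-14 + A^-10 - A^-6 + 2A^-2 - A^2 + 2A^6 - A^10 (w = +2)
1 component over 10 crossings, w = +2
9 Fox colorings among 3^10, |V(-1)| = 9: tricolorable
why: |V(-1)| = 9: so tricolorable, since 3 divides 9


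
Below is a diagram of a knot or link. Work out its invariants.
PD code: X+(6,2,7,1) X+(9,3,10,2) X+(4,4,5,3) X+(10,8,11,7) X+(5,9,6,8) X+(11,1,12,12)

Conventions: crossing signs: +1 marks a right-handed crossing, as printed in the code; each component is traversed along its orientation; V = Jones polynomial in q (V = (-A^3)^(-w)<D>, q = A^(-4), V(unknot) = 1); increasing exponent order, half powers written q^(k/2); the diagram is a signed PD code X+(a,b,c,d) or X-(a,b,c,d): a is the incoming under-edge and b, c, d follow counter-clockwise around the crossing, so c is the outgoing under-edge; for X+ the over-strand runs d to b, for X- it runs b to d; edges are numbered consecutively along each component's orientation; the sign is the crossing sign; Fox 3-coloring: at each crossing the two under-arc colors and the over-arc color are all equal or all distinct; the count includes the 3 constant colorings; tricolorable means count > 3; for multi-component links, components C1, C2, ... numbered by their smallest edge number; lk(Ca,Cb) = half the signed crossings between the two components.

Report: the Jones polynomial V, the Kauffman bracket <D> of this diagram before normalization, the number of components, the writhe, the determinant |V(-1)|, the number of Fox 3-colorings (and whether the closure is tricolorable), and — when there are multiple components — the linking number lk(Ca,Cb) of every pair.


V(q) = q + q^3 - q^4
bracket: -A^2 + A^6 + A^14, w = +6
1 component, writhe +6, over 6 crossings
det 3, colorings 9 of 3^6 — tricolorable
observation: V spans 3 powers of q: at least 3 crossings in any diagram


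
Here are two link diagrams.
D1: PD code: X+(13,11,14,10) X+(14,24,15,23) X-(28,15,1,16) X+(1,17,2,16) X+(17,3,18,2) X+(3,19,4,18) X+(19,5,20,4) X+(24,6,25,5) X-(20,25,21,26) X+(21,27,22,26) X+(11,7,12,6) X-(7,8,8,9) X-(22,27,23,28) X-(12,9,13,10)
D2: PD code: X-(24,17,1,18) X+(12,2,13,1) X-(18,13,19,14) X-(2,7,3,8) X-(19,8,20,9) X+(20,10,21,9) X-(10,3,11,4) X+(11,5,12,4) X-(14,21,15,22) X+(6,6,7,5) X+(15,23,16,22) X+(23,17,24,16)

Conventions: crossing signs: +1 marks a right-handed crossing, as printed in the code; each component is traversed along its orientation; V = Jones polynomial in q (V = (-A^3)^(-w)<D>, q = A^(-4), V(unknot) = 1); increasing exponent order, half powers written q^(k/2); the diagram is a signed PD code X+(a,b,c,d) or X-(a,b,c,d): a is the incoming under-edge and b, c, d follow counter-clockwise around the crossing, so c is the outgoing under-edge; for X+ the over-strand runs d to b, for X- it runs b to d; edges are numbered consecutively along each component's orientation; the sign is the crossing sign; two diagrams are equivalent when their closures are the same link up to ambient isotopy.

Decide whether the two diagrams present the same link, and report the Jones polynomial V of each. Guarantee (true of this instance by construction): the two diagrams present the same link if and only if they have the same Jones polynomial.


equivalent: no
V(D1) = q - q^2 + 2q^3 - q^4 + q^5 - q^6  (w +4, c 14, <D> = -A^-12 + A^-8 - A^-4 + 2 - A^4 + A^8)
D2 (bracket 1; 12 crossings at w = 0): V = 1
why: comparing 2 Jones polynomials yields 2 groups


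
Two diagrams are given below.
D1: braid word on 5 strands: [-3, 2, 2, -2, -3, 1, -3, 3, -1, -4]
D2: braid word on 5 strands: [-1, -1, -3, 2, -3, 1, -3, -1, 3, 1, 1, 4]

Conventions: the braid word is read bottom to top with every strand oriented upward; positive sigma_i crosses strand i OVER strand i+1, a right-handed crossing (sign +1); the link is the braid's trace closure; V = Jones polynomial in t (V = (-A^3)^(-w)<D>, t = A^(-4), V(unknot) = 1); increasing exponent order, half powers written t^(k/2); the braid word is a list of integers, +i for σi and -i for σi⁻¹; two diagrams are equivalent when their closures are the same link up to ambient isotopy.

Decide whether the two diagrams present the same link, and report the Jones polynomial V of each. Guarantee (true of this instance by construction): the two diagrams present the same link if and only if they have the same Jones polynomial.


equivalent: yes
V(D1) = t^-3 + t^-2 + t^-1 + 1  (w -2, c 10, <D> = A^-6 + A^-2 + A^2 + A^6)
D2 (bracket 1 + A^4 + A^8 + A^12; 12 crossings at w = 0): V = t^-3 + t^-2 + t^-1 + 1
why: D2 (12 crossings) and D1 (10) are Markov-related braid presentations


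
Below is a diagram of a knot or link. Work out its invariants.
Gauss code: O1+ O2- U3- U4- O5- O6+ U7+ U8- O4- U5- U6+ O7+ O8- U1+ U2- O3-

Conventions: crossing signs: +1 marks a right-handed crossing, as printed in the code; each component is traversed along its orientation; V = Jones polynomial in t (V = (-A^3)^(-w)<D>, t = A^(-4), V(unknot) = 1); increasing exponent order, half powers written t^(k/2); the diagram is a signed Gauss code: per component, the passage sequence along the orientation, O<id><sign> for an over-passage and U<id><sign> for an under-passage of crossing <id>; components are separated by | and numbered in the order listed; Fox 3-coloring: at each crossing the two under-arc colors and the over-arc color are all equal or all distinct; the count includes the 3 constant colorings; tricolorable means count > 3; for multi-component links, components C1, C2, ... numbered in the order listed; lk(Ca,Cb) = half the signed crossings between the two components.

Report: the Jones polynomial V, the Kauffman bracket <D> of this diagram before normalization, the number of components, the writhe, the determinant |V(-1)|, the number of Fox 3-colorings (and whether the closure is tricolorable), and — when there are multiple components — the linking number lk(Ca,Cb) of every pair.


V = 1
<D> = A^-6 (w = -2)
1 component over 8 crossings, w = -2
3 Fox colorings among 3^8, |V(-1)| = 1: not tricolorable
why: det 1 = |V(-1)|; not divisible by 3, so not tricolorable


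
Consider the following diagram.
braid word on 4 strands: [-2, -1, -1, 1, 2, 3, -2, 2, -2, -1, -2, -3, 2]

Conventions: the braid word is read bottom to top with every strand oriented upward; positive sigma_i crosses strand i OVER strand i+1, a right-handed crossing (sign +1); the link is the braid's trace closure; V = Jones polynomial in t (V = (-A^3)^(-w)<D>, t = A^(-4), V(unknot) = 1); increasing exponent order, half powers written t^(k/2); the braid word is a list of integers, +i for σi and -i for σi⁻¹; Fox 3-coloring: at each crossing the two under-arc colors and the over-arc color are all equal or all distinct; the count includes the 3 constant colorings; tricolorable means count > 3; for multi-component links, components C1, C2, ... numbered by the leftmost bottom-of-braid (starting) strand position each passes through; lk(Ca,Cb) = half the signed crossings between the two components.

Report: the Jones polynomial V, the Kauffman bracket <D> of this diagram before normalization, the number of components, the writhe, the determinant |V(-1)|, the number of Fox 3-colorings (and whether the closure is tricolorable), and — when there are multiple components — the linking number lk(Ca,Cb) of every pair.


V = -t^-4 + t^-3 + t^-1
<D> = -A^-5 - A^3 + A^7 (w = -3)
1 component over 13 crossings, w = -3
9 Fox colorings among 3^13, |V(-1)| = 3: tricolorable
why: the span of V is 3, forcing >= 3 crossings in any diagram


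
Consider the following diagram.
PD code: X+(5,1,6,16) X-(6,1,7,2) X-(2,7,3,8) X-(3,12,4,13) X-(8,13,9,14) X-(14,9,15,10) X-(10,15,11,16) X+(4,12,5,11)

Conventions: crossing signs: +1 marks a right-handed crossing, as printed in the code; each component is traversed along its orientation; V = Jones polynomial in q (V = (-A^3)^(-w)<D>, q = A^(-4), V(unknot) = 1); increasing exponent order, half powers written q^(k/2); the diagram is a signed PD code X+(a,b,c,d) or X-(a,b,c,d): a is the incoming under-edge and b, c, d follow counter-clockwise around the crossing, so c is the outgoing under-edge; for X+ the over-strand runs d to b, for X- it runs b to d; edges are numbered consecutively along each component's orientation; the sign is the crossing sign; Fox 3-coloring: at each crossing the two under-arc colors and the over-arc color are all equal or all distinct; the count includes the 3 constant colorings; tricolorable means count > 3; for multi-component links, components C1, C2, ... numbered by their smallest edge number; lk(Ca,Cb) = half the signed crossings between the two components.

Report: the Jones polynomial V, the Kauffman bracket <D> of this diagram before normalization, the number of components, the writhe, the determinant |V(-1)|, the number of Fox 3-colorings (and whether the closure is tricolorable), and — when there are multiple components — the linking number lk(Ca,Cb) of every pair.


V(q) = -q^-4 + q^-3 + q^-1
bracket: A^-8 + 1 - A^4, w = -4
1 component, writhe -4, over 8 crossings
det 3, colorings 9 of 3^8 — tricolorable
observation: V spans 3 powers of q: at least 3 crossings in any diagram


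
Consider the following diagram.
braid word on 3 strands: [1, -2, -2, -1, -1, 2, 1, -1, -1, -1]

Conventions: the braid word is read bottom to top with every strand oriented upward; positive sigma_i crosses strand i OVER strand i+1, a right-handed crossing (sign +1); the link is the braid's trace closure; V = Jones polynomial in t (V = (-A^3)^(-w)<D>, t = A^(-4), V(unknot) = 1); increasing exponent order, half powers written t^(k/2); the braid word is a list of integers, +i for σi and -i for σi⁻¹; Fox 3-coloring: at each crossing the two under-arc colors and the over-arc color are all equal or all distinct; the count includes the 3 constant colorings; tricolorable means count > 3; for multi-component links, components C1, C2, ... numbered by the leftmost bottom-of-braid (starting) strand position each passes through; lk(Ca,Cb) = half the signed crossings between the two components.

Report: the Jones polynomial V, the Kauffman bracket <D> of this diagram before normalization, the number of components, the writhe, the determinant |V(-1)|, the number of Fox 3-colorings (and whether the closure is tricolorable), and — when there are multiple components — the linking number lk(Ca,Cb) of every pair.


Jones polynomial: V(t) = -t^-6 + t^-5 - t^-4 + 2t^-3 - t^-2 + t^-1
<D> = A^-8 - A^-4 + 2 - A^4 + A^8 - A^12; writhe -4
components 1, writhe -4 (10 crossings)
3-colorings: 3 of 3^10, det 7 — not tricolorable
note: inverse pairs cancel, leaving σ1 σ2⁻¹ σ2⁻¹ σ1⁻¹ σ1⁻¹ σ2 σ1⁻¹ σ1⁻¹
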